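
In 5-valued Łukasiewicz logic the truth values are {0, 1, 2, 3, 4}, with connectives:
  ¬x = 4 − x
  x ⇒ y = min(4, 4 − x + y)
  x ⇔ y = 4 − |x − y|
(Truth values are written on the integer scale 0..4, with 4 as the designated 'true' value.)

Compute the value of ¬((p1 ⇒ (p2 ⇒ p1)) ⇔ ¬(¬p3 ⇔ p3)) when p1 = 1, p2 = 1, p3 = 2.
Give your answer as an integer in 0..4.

p2 ⇒ p1 = 1 ⇒ 1 = 4
p1 ⇒ (p2 ⇒ p1) = 1 ⇒ 4 = 4
¬p3 = ¬2 = 2
¬p3 ⇔ p3 = 2 ⇔ 2 = 4
¬(¬p3 ⇔ p3) = ¬4 = 0
(p1 ⇒ (p2 ⇒ p1)) ⇔ ¬(¬p3 ⇔ p3) = 4 ⇔ 0 = 0
¬((p1 ⇒ (p2 ⇒ p1)) ⇔ ¬(¬p3 ⇔ p3)) = ¬0 = 4

4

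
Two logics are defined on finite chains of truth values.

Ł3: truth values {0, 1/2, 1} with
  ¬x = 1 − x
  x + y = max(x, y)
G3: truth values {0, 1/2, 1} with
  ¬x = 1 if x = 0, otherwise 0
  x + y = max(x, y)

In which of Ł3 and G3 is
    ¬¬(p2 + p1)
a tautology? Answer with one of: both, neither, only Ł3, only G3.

In Ł3: at p1 = 0, p2 = 0 the value is 0 — not a tautology.
In G3: at p1 = 0, p2 = 0 the value is 0 — not a tautology.

neither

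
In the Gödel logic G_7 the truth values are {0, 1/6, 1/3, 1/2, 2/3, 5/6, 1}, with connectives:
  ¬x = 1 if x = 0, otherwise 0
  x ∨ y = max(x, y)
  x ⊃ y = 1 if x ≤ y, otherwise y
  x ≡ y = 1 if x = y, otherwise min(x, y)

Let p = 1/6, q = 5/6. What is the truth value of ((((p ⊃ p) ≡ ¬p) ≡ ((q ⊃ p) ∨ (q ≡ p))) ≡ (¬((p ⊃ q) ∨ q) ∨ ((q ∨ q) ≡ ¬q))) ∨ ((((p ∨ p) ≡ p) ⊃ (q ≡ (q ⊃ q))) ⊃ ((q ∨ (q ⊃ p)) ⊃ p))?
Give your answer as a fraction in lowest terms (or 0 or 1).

1

p ⊃ p = 1/6 ⊃ 1/6 = 1
¬p = ¬1/6 = 0
(p ⊃ p) ≡ ¬p = 1 ≡ 0 = 0
q ⊃ p = 5/6 ⊃ 1/6 = 1/6
q ≡ p = 5/6 ≡ 1/6 = 1/6
(q ⊃ p) ∨ (q ≡ p) = 1/6 ∨ 1/6 = 1/6
((p ⊃ p) ≡ ¬p) ≡ ((q ⊃ p) ∨ (q ≡ p)) = 0 ≡ 1/6 = 0
p ⊃ q = 1/6 ⊃ 5/6 = 1
(p ⊃ q) ∨ q = 1 ∨ 5/6 = 1
¬((p ⊃ q) ∨ q) = ¬1 = 0
q ∨ q = 5/6 ∨ 5/6 = 5/6
¬q = ¬5/6 = 0
(q ∨ q) ≡ ¬q = 5/6 ≡ 0 = 0
¬((p ⊃ q) ∨ q) ∨ ((q ∨ q) ≡ ¬q) = 0 ∨ 0 = 0
(((p ⊃ p) ≡ ¬p) ≡ ((q ⊃ p) ∨ (q ≡ p))) ≡ (¬((p ⊃ q) ∨ q) ∨ ((q ∨ q) ≡ ¬q)) = 0 ≡ 0 = 1
p ∨ p = 1/6 ∨ 1/6 = 1/6
(p ∨ p) ≡ p = 1/6 ≡ 1/6 = 1
q ⊃ q = 5/6 ⊃ 5/6 = 1
q ≡ (q ⊃ q) = 5/6 ≡ 1 = 5/6
((p ∨ p) ≡ p) ⊃ (q ≡ (q ⊃ q)) = 1 ⊃ 5/6 = 5/6
q ⊃ p = 5/6 ⊃ 1/6 = 1/6
q ∨ (q ⊃ p) = 5/6 ∨ 1/6 = 5/6
(q ∨ (q ⊃ p)) ⊃ p = 5/6 ⊃ 1/6 = 1/6
(((p ∨ p) ≡ p) ⊃ (q ≡ (q ⊃ q))) ⊃ ((q ∨ (q ⊃ p)) ⊃ p) = 5/6 ⊃ 1/6 = 1/6
((((p ⊃ p) ≡ ¬p) ≡ ((q ⊃ p) ∨ (q ≡ p))) ≡ (¬((p ⊃ q) ∨ q) ∨ ((q ∨ q) ≡ ¬q))) ∨ ((((p ∨ p) ≡ p) ⊃ (q ≡ (q ⊃ q))) ⊃ ((q ∨ (q ⊃ p)) ⊃ p)) = 1 ∨ 1/6 = 1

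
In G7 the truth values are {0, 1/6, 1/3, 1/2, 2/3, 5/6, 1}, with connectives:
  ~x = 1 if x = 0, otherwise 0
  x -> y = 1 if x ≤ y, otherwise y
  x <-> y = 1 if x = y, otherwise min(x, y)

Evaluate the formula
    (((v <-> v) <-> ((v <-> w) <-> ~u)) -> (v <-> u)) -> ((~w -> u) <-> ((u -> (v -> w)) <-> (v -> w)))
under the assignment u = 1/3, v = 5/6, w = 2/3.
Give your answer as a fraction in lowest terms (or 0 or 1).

2/3

v <-> v = 5/6 <-> 5/6 = 1
v <-> w = 5/6 <-> 2/3 = 2/3
~u = ~1/3 = 0
(v <-> w) <-> ~u = 2/3 <-> 0 = 0
(v <-> v) <-> ((v <-> w) <-> ~u) = 1 <-> 0 = 0
v <-> u = 5/6 <-> 1/3 = 1/3
((v <-> v) <-> ((v <-> w) <-> ~u)) -> (v <-> u) = 0 -> 1/3 = 1
~w = ~2/3 = 0
~w -> u = 0 -> 1/3 = 1
v -> w = 5/6 -> 2/3 = 2/3
u -> (v -> w) = 1/3 -> 2/3 = 1
v -> w = 5/6 -> 2/3 = 2/3
(u -> (v -> w)) <-> (v -> w) = 1 <-> 2/3 = 2/3
(~w -> u) <-> ((u -> (v -> w)) <-> (v -> w)) = 1 <-> 2/3 = 2/3
(((v <-> v) <-> ((v <-> w) <-> ~u)) -> (v <-> u)) -> ((~w -> u) <-> ((u -> (v -> w)) <-> (v -> w))) = 1 -> 2/3 = 2/3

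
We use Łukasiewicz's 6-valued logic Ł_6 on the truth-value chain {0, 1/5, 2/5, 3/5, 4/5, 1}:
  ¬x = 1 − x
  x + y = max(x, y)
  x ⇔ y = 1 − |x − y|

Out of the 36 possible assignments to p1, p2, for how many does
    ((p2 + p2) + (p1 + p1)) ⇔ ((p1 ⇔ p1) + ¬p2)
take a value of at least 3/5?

value 1: 11 assignments (counts)
value 4/5: 9 assignments (counts)
value 3/5: 7 assignments (counts)
value 2/5: 5 assignments
value 1/5: 3 assignments
value 0: 1 assignment
So 27 of the 36 assignments meet the threshold.

27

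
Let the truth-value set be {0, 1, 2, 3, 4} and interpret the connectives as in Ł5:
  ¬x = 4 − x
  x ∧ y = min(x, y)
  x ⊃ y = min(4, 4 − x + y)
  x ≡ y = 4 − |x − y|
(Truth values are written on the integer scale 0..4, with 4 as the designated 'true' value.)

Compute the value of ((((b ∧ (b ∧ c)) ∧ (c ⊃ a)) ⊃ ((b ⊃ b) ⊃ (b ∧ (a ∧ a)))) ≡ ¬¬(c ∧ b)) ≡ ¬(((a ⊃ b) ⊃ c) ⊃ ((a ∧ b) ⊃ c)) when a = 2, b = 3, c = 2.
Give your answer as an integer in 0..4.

b ∧ c = 3 ∧ 2 = 2
b ∧ (b ∧ c) = 3 ∧ 2 = 2
c ⊃ a = 2 ⊃ 2 = 4
(b ∧ (b ∧ c)) ∧ (c ⊃ a) = 2 ∧ 4 = 2
b ⊃ b = 3 ⊃ 3 = 4
a ∧ a = 2 ∧ 2 = 2
b ∧ (a ∧ a) = 3 ∧ 2 = 2
(b ⊃ b) ⊃ (b ∧ (a ∧ a)) = 4 ⊃ 2 = 2
((b ∧ (b ∧ c)) ∧ (c ⊃ a)) ⊃ ((b ⊃ b) ⊃ (b ∧ (a ∧ a))) = 2 ⊃ 2 = 4
c ∧ b = 2 ∧ 3 = 2
¬(c ∧ b) = ¬2 = 2
¬¬(c ∧ b) = ¬2 = 2
(((b ∧ (b ∧ c)) ∧ (c ⊃ a)) ⊃ ((b ⊃ b) ⊃ (b ∧ (a ∧ a)))) ≡ ¬¬(c ∧ b) = 4 ≡ 2 = 2
a ⊃ b = 2 ⊃ 3 = 4
(a ⊃ b) ⊃ c = 4 ⊃ 2 = 2
a ∧ b = 2 ∧ 3 = 2
(a ∧ b) ⊃ c = 2 ⊃ 2 = 4
((a ⊃ b) ⊃ c) ⊃ ((a ∧ b) ⊃ c) = 2 ⊃ 4 = 4
¬(((a ⊃ b) ⊃ c) ⊃ ((a ∧ b) ⊃ c)) = ¬4 = 0
((((b ∧ (b ∧ c)) ∧ (c ⊃ a)) ⊃ ((b ⊃ b) ⊃ (b ∧ (a ∧ a)))) ≡ ¬¬(c ∧ b)) ≡ ¬(((a ⊃ b) ⊃ c) ⊃ ((a ∧ b) ⊃ c)) = 2 ≡ 0 = 2

2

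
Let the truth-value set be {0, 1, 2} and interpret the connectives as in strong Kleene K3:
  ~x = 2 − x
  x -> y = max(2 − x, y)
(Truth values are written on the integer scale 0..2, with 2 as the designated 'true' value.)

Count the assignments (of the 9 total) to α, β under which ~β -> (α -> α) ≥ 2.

7

α = 0, β = 0 ↦ 2  ≥
α = 0, β = 1 ↦ 2  ≥
α = 0, β = 2 ↦ 2  ≥
α = 1, β = 0 ↦ 1  <
α = 1, β = 1 ↦ 1  <
α = 1, β = 2 ↦ 2  ≥
α = 2, β = 0 ↦ 2  ≥
α = 2, β = 1 ↦ 2  ≥
α = 2, β = 2 ↦ 2  ≥
So 7 of the 9 assignments meet the threshold.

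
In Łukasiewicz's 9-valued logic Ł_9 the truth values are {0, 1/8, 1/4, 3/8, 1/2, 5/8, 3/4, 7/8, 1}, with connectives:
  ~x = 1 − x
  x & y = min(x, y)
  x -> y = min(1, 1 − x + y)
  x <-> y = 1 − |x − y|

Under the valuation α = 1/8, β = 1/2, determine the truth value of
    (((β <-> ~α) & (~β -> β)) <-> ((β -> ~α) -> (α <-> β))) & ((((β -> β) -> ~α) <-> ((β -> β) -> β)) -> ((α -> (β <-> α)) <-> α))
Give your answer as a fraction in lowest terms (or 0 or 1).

1/2

~α = ~1/8 = 7/8
β <-> ~α = 1/2 <-> 7/8 = 5/8
~β = ~1/2 = 1/2
~β -> β = 1/2 -> 1/2 = 1
(β <-> ~α) & (~β -> β) = 5/8 & 1 = 5/8
~α = ~1/8 = 7/8
β -> ~α = 1/2 -> 7/8 = 1
α <-> β = 1/8 <-> 1/2 = 5/8
(β -> ~α) -> (α <-> β) = 1 -> 5/8 = 5/8
((β <-> ~α) & (~β -> β)) <-> ((β -> ~α) -> (α <-> β)) = 5/8 <-> 5/8 = 1
β -> β = 1/2 -> 1/2 = 1
~α = ~1/8 = 7/8
(β -> β) -> ~α = 1 -> 7/8 = 7/8
β -> β = 1/2 -> 1/2 = 1
(β -> β) -> β = 1 -> 1/2 = 1/2
((β -> β) -> ~α) <-> ((β -> β) -> β) = 7/8 <-> 1/2 = 5/8
β <-> α = 1/2 <-> 1/8 = 5/8
α -> (β <-> α) = 1/8 -> 5/8 = 1
(α -> (β <-> α)) <-> α = 1 <-> 1/8 = 1/8
(((β -> β) -> ~α) <-> ((β -> β) -> β)) -> ((α -> (β <-> α)) <-> α) = 5/8 -> 1/8 = 1/2
(((β <-> ~α) & (~β -> β)) <-> ((β -> ~α) -> (α <-> β))) & ((((β -> β) -> ~α) <-> ((β -> β) -> β)) -> ((α -> (β <-> α)) <-> α)) = 1 & 1/2 = 1/2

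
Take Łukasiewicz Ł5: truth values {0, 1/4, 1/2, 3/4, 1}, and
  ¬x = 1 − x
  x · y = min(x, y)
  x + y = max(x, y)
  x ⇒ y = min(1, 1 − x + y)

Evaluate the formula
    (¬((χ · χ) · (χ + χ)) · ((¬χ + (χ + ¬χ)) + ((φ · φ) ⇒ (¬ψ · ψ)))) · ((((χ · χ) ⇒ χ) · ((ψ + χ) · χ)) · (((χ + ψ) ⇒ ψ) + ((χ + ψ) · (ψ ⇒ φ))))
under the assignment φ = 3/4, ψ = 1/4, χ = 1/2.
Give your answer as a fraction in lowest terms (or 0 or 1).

1/2

χ · χ = 1/2 · 1/2 = 1/2
χ + χ = 1/2 + 1/2 = 1/2
(χ · χ) · (χ + χ) = 1/2 · 1/2 = 1/2
¬((χ · χ) · (χ + χ)) = ¬1/2 = 1/2
¬χ = ¬1/2 = 1/2
¬χ = ¬1/2 = 1/2
χ + ¬χ = 1/2 + 1/2 = 1/2
¬χ + (χ + ¬χ) = 1/2 + 1/2 = 1/2
φ · φ = 3/4 · 3/4 = 3/4
¬ψ = ¬1/4 = 3/4
¬ψ · ψ = 3/4 · 1/4 = 1/4
(φ · φ) ⇒ (¬ψ · ψ) = 3/4 ⇒ 1/4 = 1/2
(¬χ + (χ + ¬χ)) + ((φ · φ) ⇒ (¬ψ · ψ)) = 1/2 + 1/2 = 1/2
¬((χ · χ) · (χ + χ)) · ((¬χ + (χ + ¬χ)) + ((φ · φ) ⇒ (¬ψ · ψ))) = 1/2 · 1/2 = 1/2
χ · χ = 1/2 · 1/2 = 1/2
(χ · χ) ⇒ χ = 1/2 ⇒ 1/2 = 1
ψ + χ = 1/4 + 1/2 = 1/2
(ψ + χ) · χ = 1/2 · 1/2 = 1/2
((χ · χ) ⇒ χ) · ((ψ + χ) · χ) = 1 · 1/2 = 1/2
χ + ψ = 1/2 + 1/4 = 1/2
(χ + ψ) ⇒ ψ = 1/2 ⇒ 1/4 = 3/4
χ + ψ = 1/2 + 1/4 = 1/2
ψ ⇒ φ = 1/4 ⇒ 3/4 = 1
(χ + ψ) · (ψ ⇒ φ) = 1/2 · 1 = 1/2
((χ + ψ) ⇒ ψ) + ((χ + ψ) · (ψ ⇒ φ)) = 3/4 + 1/2 = 3/4
(((χ · χ) ⇒ χ) · ((ψ + χ) · χ)) · (((χ + ψ) ⇒ ψ) + ((χ + ψ) · (ψ ⇒ φ))) = 1/2 · 3/4 = 1/2
(¬((χ · χ) · (χ + χ)) · ((¬χ + (χ + ¬χ)) + ((φ · φ) ⇒ (¬ψ · ψ)))) · ((((χ · χ) ⇒ χ) · ((ψ + χ) · χ)) · (((χ + ψ) ⇒ ψ) + ((χ + ψ) · (ψ ⇒ φ)))) = 1/2 · 1/2 = 1/2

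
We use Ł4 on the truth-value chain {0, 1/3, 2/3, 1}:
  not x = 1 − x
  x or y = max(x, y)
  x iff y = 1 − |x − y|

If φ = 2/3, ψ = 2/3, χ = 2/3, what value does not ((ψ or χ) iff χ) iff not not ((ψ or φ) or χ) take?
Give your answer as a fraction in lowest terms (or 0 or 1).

ψ or χ = 2/3 or 2/3 = 2/3
(ψ or χ) iff χ = 2/3 iff 2/3 = 1
not ((ψ or χ) iff χ) = not 1 = 0
ψ or φ = 2/3 or 2/3 = 2/3
(ψ or φ) or χ = 2/3 or 2/3 = 2/3
not ((ψ or φ) or χ) = not 2/3 = 1/3
not not ((ψ or φ) or χ) = not 1/3 = 2/3
not ((ψ or χ) iff χ) iff not not ((ψ or φ) or χ) = 0 iff 2/3 = 1/3

1/3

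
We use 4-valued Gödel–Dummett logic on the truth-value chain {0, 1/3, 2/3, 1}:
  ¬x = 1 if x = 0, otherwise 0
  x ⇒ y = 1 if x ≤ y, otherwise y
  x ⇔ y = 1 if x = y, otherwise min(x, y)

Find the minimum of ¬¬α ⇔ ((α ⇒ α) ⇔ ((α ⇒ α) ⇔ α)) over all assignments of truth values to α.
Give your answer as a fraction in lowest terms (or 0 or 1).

1/3

Take α = 1/3:
¬α = ¬1/3 = 0
¬¬α = ¬0 = 1
α ⇒ α = 1/3 ⇒ 1/3 = 1
α ⇒ α = 1/3 ⇒ 1/3 = 1
(α ⇒ α) ⇔ α = 1 ⇔ 1/3 = 1/3
(α ⇒ α) ⇔ ((α ⇒ α) ⇔ α) = 1 ⇔ 1/3 = 1/3
¬¬α ⇔ ((α ⇒ α) ⇔ ((α ⇒ α) ⇔ α)) = 1 ⇔ 1/3 = 1/3
No assignment yields a value below 1/3, so this is the minimum.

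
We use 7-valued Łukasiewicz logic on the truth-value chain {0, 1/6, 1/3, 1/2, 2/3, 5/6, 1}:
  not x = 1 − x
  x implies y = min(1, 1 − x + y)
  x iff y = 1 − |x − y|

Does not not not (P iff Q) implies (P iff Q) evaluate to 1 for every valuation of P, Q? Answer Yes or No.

Counterexample: take P = 0, Q = 2/3.
P iff Q = 0 iff 2/3 = 1/3
not (P iff Q) = not 1/3 = 2/3
not not (P iff Q) = not 2/3 = 1/3
not not not (P iff Q) = not 1/3 = 2/3
P iff Q = 0 iff 2/3 = 1/3
not not not (P iff Q) implies (P iff Q) = 2/3 implies 1/3 = 2/3
This gives 2/3 ≠ 1.

No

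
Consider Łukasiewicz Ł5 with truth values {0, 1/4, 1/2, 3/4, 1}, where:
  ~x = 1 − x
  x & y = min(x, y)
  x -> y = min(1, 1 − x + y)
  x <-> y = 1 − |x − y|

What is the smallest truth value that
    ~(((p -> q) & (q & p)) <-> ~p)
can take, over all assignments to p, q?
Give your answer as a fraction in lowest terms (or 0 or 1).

0

Take p = 1/2, q = 1/2:
p -> q = 1/2 -> 1/2 = 1
q & p = 1/2 & 1/2 = 1/2
(p -> q) & (q & p) = 1 & 1/2 = 1/2
~p = ~1/2 = 1/2
((p -> q) & (q & p)) <-> ~p = 1/2 <-> 1/2 = 1
~(((p -> q) & (q & p)) <-> ~p) = ~1 = 0
No assignment yields a value below 0, so this is the minimum.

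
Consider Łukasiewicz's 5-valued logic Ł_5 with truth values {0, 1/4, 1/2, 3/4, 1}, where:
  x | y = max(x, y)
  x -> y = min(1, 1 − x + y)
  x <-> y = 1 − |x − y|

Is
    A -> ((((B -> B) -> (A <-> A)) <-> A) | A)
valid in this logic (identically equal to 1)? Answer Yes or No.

At A = 3/4, B = 1/2, for instance:
B -> B = 1/2 -> 1/2 = 1
A <-> A = 3/4 <-> 3/4 = 1
(B -> B) -> (A <-> A) = 1 -> 1 = 1
((B -> B) -> (A <-> A)) <-> A = 1 <-> 3/4 = 3/4
(((B -> B) -> (A <-> A)) <-> A) | A = 3/4 | 3/4 = 3/4
A -> ((((B -> B) -> (A <-> A)) <-> A) | A) = 3/4 -> 3/4 = 1
and checking the remaining 24 assignments likewise gives ≥ 1 in every case.

Yes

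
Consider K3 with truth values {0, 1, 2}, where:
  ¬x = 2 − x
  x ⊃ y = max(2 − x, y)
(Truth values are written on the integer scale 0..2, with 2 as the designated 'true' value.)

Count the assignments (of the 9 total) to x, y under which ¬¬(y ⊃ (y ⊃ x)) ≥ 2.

x = 0, y = 0 ↦ 2  ≥
x = 0, y = 1 ↦ 1  <
x = 0, y = 2 ↦ 0  <
x = 1, y = 0 ↦ 2  ≥
x = 1, y = 1 ↦ 1  <
x = 1, y = 2 ↦ 1  <
x = 2, y = 0 ↦ 2  ≥
x = 2, y = 1 ↦ 2  ≥
x = 2, y = 2 ↦ 2  ≥
So 5 of the 9 assignments meet the threshold.

5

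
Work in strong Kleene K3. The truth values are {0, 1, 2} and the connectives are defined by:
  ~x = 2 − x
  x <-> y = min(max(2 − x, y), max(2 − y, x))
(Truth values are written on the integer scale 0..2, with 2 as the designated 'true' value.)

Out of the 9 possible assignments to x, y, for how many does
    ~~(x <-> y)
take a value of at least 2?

x = 0, y = 0 ↦ 2  ≥
x = 0, y = 1 ↦ 1  <
x = 0, y = 2 ↦ 0  <
x = 1, y = 0 ↦ 1  <
x = 1, y = 1 ↦ 1  <
x = 1, y = 2 ↦ 1  <
x = 2, y = 0 ↦ 0  <
x = 2, y = 1 ↦ 1  <
x = 2, y = 2 ↦ 2  ≥
So 2 of the 9 assignments meet the threshold.

2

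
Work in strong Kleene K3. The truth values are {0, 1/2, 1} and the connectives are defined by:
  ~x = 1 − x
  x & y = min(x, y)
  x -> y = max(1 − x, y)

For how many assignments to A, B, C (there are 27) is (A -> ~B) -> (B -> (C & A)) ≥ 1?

value 1: 13 assignments (counts)
value 1/2: 11 assignments
value 0: 3 assignments
So 13 of the 27 assignments meet the threshold.

13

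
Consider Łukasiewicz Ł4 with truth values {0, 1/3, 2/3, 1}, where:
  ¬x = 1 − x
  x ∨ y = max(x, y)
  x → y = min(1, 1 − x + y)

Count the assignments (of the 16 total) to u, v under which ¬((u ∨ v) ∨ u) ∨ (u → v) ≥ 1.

10

u = 0, v = 0 ↦ 1  ≥
u = 0, v = 1/3 ↦ 1  ≥
u = 0, v = 2/3 ↦ 1  ≥
u = 0, v = 1 ↦ 1  ≥
u = 1/3, v = 0 ↦ 2/3  <
u = 1/3, v = 1/3 ↦ 1  ≥
u = 1/3, v = 2/3 ↦ 1  ≥
u = 1/3, v = 1 ↦ 1  ≥
u = 2/3, v = 0 ↦ 1/3  <
u = 2/3, v = 1/3 ↦ 2/3  <
u = 2/3, v = 2/3 ↦ 1  ≥
u = 2/3, v = 1 ↦ 1  ≥
u = 1, v = 0 ↦ 0  <
u = 1, v = 1/3 ↦ 1/3  <
u = 1, v = 2/3 ↦ 2/3  <
u = 1, v = 1 ↦ 1  ≥
So 10 of the 16 assignments meet the threshold.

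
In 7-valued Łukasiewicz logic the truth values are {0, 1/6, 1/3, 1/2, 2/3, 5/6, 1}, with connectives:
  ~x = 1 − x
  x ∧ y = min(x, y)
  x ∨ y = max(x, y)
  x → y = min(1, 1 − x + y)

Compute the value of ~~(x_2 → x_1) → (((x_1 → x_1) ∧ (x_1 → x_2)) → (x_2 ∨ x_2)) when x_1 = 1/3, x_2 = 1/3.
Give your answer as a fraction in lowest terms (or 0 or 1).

x_2 → x_1 = 1/3 → 1/3 = 1
~(x_2 → x_1) = ~1 = 0
~~(x_2 → x_1) = ~0 = 1
x_1 → x_1 = 1/3 → 1/3 = 1
x_1 → x_2 = 1/3 → 1/3 = 1
(x_1 → x_1) ∧ (x_1 → x_2) = 1 ∧ 1 = 1
x_2 ∨ x_2 = 1/3 ∨ 1/3 = 1/3
((x_1 → x_1) ∧ (x_1 → x_2)) → (x_2 ∨ x_2) = 1 → 1/3 = 1/3
~~(x_2 → x_1) → (((x_1 → x_1) ∧ (x_1 → x_2)) → (x_2 ∨ x_2)) = 1 → 1/3 = 1/3

1/3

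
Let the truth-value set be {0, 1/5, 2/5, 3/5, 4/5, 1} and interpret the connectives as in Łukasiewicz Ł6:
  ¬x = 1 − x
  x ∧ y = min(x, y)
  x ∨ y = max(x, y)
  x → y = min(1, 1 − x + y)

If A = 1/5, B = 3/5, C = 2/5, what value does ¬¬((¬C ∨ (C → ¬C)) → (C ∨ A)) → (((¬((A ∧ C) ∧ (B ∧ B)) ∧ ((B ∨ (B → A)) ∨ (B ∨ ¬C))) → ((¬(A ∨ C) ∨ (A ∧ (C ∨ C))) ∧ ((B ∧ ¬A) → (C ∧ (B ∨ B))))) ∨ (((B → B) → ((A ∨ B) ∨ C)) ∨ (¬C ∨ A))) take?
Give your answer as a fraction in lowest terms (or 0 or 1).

1

¬C = ¬2/5 = 3/5
¬C = ¬2/5 = 3/5
C → ¬C = 2/5 → 3/5 = 1
¬C ∨ (C → ¬C) = 3/5 ∨ 1 = 1
C ∨ A = 2/5 ∨ 1/5 = 2/5
(¬C ∨ (C → ¬C)) → (C ∨ A) = 1 → 2/5 = 2/5
¬((¬C ∨ (C → ¬C)) → (C ∨ A)) = ¬2/5 = 3/5
¬¬((¬C ∨ (C → ¬C)) → (C ∨ A)) = ¬3/5 = 2/5
A ∧ C = 1/5 ∧ 2/5 = 1/5
B ∧ B = 3/5 ∧ 3/5 = 3/5
(A ∧ C) ∧ (B ∧ B) = 1/5 ∧ 3/5 = 1/5
¬((A ∧ C) ∧ (B ∧ B)) = ¬1/5 = 4/5
B → A = 3/5 → 1/5 = 3/5
B ∨ (B → A) = 3/5 ∨ 3/5 = 3/5
¬C = ¬2/5 = 3/5
B ∨ ¬C = 3/5 ∨ 3/5 = 3/5
(B ∨ (B → A)) ∨ (B ∨ ¬C) = 3/5 ∨ 3/5 = 3/5
¬((A ∧ C) ∧ (B ∧ B)) ∧ ((B ∨ (B → A)) ∨ (B ∨ ¬C)) = 4/5 ∧ 3/5 = 3/5
A ∨ C = 1/5 ∨ 2/5 = 2/5
¬(A ∨ C) = ¬2/5 = 3/5
C ∨ C = 2/5 ∨ 2/5 = 2/5
A ∧ (C ∨ C) = 1/5 ∧ 2/5 = 1/5
¬(A ∨ C) ∨ (A ∧ (C ∨ C)) = 3/5 ∨ 1/5 = 3/5
¬A = ¬1/5 = 4/5
B ∧ ¬A = 3/5 ∧ 4/5 = 3/5
B ∨ B = 3/5 ∨ 3/5 = 3/5
C ∧ (B ∨ B) = 2/5 ∧ 3/5 = 2/5
(B ∧ ¬A) → (C ∧ (B ∨ B)) = 3/5 → 2/5 = 4/5
(¬(A ∨ C) ∨ (A ∧ (C ∨ C))) ∧ ((B ∧ ¬A) → (C ∧ (B ∨ B))) = 3/5 ∧ 4/5 = 3/5
(¬((A ∧ C) ∧ (B ∧ B)) ∧ ((B ∨ (B → A)) ∨ (B ∨ ¬C))) → ((¬(A ∨ C) ∨ (A ∧ (C ∨ C))) ∧ ((B ∧ ¬A) → (C ∧ (B ∨ B)))) = 3/5 → 3/5 = 1
B → B = 3/5 → 3/5 = 1
A ∨ B = 1/5 ∨ 3/5 = 3/5
(A ∨ B) ∨ C = 3/5 ∨ 2/5 = 3/5
(B → B) → ((A ∨ B) ∨ C) = 1 → 3/5 = 3/5
¬C = ¬2/5 = 3/5
¬C ∨ A = 3/5 ∨ 1/5 = 3/5
((B → B) → ((A ∨ B) ∨ C)) ∨ (¬C ∨ A) = 3/5 ∨ 3/5 = 3/5
((¬((A ∧ C) ∧ (B ∧ B)) ∧ ((B ∨ (B → A)) ∨ (B ∨ ¬C))) → ((¬(A ∨ C) ∨ (A ∧ (C ∨ C))) ∧ ((B ∧ ¬A) → (C ∧ (B ∨ B))))) ∨ (((B → B) → ((A ∨ B) ∨ C)) ∨ (¬C ∨ A)) = 1 ∨ 3/5 = 1
¬¬((¬C ∨ (C → ¬C)) → (C ∨ A)) → (((¬((A ∧ C) ∧ (B ∧ B)) ∧ ((B ∨ (B → A)) ∨ (B ∨ ¬C))) → ((¬(A ∨ C) ∨ (A ∧ (C ∨ C))) ∧ ((B ∧ ¬A) → (C ∧ (B ∨ B))))) ∨ (((B → B) → ((A ∨ B) ∨ C)) ∨ (¬C ∨ A))) = 2/5 → 1 = 1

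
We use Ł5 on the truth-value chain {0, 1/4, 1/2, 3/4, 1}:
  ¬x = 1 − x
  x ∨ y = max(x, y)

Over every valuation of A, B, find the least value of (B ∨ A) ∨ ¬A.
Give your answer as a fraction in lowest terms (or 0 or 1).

1/2

Take A = 1/2, B = 0:
B ∨ A = 0 ∨ 1/2 = 1/2
¬A = ¬1/2 = 1/2
(B ∨ A) ∨ ¬A = 1/2 ∨ 1/2 = 1/2
No assignment yields a value below 1/2, so this is the minimum.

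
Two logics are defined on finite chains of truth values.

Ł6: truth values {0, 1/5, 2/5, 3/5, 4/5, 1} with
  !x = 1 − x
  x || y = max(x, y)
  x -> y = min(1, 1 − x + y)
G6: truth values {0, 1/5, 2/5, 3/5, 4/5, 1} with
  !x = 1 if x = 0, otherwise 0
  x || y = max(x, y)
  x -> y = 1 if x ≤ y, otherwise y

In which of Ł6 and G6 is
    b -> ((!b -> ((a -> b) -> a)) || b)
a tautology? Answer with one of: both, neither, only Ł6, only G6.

In Ł6: every assignment gives 1 — tautology.
In G6: every assignment gives 1 — tautology.

both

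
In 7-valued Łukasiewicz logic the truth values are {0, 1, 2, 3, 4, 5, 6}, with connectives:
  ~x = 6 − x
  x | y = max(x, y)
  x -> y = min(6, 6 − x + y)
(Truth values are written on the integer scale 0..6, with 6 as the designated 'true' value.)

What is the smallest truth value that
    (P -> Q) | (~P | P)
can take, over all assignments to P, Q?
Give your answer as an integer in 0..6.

Take P = 3, Q = 0:
P -> Q = 3 -> 0 = 3
~P = ~3 = 3
~P | P = 3 | 3 = 3
(P -> Q) | (~P | P) = 3 | 3 = 3
No assignment yields a value below 3, so this is the minimum.

3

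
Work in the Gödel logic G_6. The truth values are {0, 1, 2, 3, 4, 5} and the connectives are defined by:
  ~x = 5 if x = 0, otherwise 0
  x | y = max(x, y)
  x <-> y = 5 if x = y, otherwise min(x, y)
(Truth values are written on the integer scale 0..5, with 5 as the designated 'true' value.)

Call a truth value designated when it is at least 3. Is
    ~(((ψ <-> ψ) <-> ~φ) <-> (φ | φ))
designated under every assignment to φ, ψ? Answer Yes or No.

Yes

At φ = 0, ψ = 4, for instance:
ψ <-> ψ = 4 <-> 4 = 5
~φ = ~0 = 5
(ψ <-> ψ) <-> ~φ = 5 <-> 5 = 5
φ | φ = 0 | 0 = 0
((ψ <-> ψ) <-> ~φ) <-> (φ | φ) = 5 <-> 0 = 0
~(((ψ <-> ψ) <-> ~φ) <-> (φ | φ)) = ~0 = 5
and checking the remaining 35 assignments likewise gives ≥ 3 in every case.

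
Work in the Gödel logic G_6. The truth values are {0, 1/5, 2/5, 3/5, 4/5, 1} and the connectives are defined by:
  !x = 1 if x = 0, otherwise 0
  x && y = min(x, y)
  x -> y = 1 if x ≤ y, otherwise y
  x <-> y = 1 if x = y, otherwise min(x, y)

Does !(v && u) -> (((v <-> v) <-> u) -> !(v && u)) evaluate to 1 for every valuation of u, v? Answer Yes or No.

At u = 4/5, v = 1/5, for instance:
v && u = 1/5 && 4/5 = 1/5
!(v && u) = !1/5 = 0
v <-> v = 1/5 <-> 1/5 = 1
(v <-> v) <-> u = 1 <-> 4/5 = 4/5
((v <-> v) <-> u) -> !(v && u) = 4/5 -> 0 = 0
!(v && u) -> (((v <-> v) <-> u) -> !(v && u)) = 0 -> 0 = 1
and checking the remaining 35 assignments likewise gives ≥ 1 in every case.

Yes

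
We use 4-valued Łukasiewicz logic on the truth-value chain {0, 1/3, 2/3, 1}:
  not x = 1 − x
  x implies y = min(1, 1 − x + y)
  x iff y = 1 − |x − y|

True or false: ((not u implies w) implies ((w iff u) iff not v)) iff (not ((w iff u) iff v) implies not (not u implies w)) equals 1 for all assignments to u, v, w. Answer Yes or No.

Counterexample: take u = 0, v = 0, w = 2/3.
not u = not 0 = 1
not u implies w = 1 implies 2/3 = 2/3
w iff u = 2/3 iff 0 = 1/3
not v = not 0 = 1
(w iff u) iff not v = 1/3 iff 1 = 1/3
(not u implies w) implies ((w iff u) iff not v) = 2/3 implies 1/3 = 2/3
w iff u = 2/3 iff 0 = 1/3
(w iff u) iff v = 1/3 iff 0 = 2/3
not ((w iff u) iff v) = not 2/3 = 1/3
not u = not 0 = 1
not u implies w = 1 implies 2/3 = 2/3
not (not u implies w) = not 2/3 = 1/3
not ((w iff u) iff v) implies not (not u implies w) = 1/3 implies 1/3 = 1
((not u implies w) implies ((w iff u) iff not v)) iff (not ((w iff u) iff v) implies not (not u implies w)) = 2/3 iff 1 = 2/3
This gives 2/3 ≠ 1.

No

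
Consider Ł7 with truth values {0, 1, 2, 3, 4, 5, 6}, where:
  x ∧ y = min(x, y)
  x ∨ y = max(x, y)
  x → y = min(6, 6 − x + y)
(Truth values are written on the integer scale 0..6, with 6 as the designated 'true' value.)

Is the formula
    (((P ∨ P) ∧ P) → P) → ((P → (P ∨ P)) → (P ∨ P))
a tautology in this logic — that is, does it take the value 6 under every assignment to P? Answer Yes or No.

No

Counterexample: take P = 0.
P ∨ P = 0 ∨ 0 = 0
(P ∨ P) ∧ P = 0 ∧ 0 = 0
((P ∨ P) ∧ P) → P = 0 → 0 = 6
P ∨ P = 0 ∨ 0 = 0
P → (P ∨ P) = 0 → 0 = 6
P ∨ P = 0 ∨ 0 = 0
(P → (P ∨ P)) → (P ∨ P) = 6 → 0 = 0
(((P ∨ P) ∧ P) → P) → ((P → (P ∨ P)) → (P ∨ P)) = 6 → 0 = 0
This gives 0 ≠ 6.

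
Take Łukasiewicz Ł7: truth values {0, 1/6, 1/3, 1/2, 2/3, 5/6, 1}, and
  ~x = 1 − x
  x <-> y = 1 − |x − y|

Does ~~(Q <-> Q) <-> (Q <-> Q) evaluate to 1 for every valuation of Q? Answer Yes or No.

Q = 0 ↦ 1
Q = 1/6 ↦ 1
Q = 1/3 ↦ 1
Q = 1/2 ↦ 1
Q = 2/3 ↦ 1
Q = 5/6 ↦ 1
Q = 1 ↦ 1
Every assignment gives a value ≥ 1.

Yes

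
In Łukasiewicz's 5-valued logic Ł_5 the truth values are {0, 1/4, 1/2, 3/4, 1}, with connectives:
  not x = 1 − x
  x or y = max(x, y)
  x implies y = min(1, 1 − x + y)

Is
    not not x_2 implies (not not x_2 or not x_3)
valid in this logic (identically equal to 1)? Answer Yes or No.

At x_2 = 1/2, x_3 = 3/4, for instance:
not x_2 = not 1/2 = 1/2
not not x_2 = not 1/2 = 1/2
not x_3 = not 3/4 = 1/4
not not x_2 or not x_3 = 1/2 or 1/4 = 1/2
not not x_2 implies (not not x_2 or not x_3) = 1/2 implies 1/2 = 1
and checking the remaining 24 assignments likewise gives ≥ 1 in every case.

Yes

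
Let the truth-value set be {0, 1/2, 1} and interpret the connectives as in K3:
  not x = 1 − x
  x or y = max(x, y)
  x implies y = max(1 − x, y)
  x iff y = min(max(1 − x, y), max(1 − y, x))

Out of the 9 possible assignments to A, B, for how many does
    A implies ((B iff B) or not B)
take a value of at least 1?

7

A = 0, B = 0 ↦ 1  ≥
A = 0, B = 1/2 ↦ 1  ≥
A = 0, B = 1 ↦ 1  ≥
A = 1/2, B = 0 ↦ 1  ≥
A = 1/2, B = 1/2 ↦ 1/2  <
A = 1/2, B = 1 ↦ 1  ≥
A = 1, B = 0 ↦ 1  ≥
A = 1, B = 1/2 ↦ 1/2  <
A = 1, B = 1 ↦ 1  ≥
So 7 of the 9 assignments meet the threshold.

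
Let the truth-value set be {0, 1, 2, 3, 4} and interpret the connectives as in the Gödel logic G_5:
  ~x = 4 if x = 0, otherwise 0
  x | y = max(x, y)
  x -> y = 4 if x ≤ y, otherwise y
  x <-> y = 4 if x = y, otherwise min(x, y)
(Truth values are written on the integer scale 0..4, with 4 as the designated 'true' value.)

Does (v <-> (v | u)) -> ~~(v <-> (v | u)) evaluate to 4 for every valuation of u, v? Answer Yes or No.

At u = 2, v = 1, for instance:
v | u = 1 | 2 = 2
v <-> (v | u) = 1 <-> 2 = 1
~(v <-> (v | u)) = ~1 = 0
~~(v <-> (v | u)) = ~0 = 4
(v <-> (v | u)) -> ~~(v <-> (v | u)) = 1 -> 4 = 4
and checking the remaining 24 assignments likewise gives ≥ 4 in every case.

Yes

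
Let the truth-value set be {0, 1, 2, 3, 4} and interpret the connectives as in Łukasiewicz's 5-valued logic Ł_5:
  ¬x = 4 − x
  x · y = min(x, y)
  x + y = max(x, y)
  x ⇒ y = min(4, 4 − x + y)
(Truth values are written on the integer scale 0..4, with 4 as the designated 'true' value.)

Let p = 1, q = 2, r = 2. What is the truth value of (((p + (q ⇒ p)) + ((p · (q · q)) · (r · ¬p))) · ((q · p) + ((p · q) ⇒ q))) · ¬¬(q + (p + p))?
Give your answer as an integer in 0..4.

2

q ⇒ p = 2 ⇒ 1 = 3
p + (q ⇒ p) = 1 + 3 = 3
q · q = 2 · 2 = 2
p · (q · q) = 1 · 2 = 1
¬p = ¬1 = 3
r · ¬p = 2 · 3 = 2
(p · (q · q)) · (r · ¬p) = 1 · 2 = 1
(p + (q ⇒ p)) + ((p · (q · q)) · (r · ¬p)) = 3 + 1 = 3
q · p = 2 · 1 = 1
p · q = 1 · 2 = 1
(p · q) ⇒ q = 1 ⇒ 2 = 4
(q · p) + ((p · q) ⇒ q) = 1 + 4 = 4
((p + (q ⇒ p)) + ((p · (q · q)) · (r · ¬p))) · ((q · p) + ((p · q) ⇒ q)) = 3 · 4 = 3
p + p = 1 + 1 = 1
q + (p + p) = 2 + 1 = 2
¬(q + (p + p)) = ¬2 = 2
¬¬(q + (p + p)) = ¬2 = 2
(((p + (q ⇒ p)) + ((p · (q · q)) · (r · ¬p))) · ((q · p) + ((p · q) ⇒ q))) · ¬¬(q + (p + p)) = 3 · 2 = 2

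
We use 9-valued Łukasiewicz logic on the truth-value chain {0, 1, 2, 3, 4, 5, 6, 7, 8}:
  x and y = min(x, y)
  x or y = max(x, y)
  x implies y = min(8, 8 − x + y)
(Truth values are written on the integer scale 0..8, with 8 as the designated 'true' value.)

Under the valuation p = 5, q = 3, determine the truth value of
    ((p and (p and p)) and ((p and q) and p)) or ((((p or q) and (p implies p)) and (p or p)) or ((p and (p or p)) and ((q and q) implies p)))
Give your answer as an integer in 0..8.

5

p and p = 5 and 5 = 5
p and (p and p) = 5 and 5 = 5
p and q = 5 and 3 = 3
(p and q) and p = 3 and 5 = 3
(p and (p and p)) and ((p and q) and p) = 5 and 3 = 3
p or q = 5 or 3 = 5
p implies p = 5 implies 5 = 8
(p or q) and (p implies p) = 5 and 8 = 5
p or p = 5 or 5 = 5
((p or q) and (p implies p)) and (p or p) = 5 and 5 = 5
p or p = 5 or 5 = 5
p and (p or p) = 5 and 5 = 5
q and q = 3 and 3 = 3
(q and q) implies p = 3 implies 5 = 8
(p and (p or p)) and ((q and q) implies p) = 5 and 8 = 5
(((p or q) and (p implies p)) and (p or p)) or ((p and (p or p)) and ((q and q) implies p)) = 5 or 5 = 5
((p and (p and p)) and ((p and q) and p)) or ((((p or q) and (p implies p)) and (p or p)) or ((p and (p or p)) and ((q and q) implies p))) = 3 or 5 = 5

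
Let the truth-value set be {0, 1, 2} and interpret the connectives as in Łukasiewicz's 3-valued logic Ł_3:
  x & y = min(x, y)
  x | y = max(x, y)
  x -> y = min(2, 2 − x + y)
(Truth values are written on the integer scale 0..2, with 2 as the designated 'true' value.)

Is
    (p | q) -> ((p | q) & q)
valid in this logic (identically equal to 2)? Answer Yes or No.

Counterexample: take p = 1, q = 0.
p | q = 1 | 0 = 1
(p | q) & q = 1 & 0 = 0
(p | q) -> ((p | q) & q) = 1 -> 0 = 1
This gives 1 ≠ 2.

No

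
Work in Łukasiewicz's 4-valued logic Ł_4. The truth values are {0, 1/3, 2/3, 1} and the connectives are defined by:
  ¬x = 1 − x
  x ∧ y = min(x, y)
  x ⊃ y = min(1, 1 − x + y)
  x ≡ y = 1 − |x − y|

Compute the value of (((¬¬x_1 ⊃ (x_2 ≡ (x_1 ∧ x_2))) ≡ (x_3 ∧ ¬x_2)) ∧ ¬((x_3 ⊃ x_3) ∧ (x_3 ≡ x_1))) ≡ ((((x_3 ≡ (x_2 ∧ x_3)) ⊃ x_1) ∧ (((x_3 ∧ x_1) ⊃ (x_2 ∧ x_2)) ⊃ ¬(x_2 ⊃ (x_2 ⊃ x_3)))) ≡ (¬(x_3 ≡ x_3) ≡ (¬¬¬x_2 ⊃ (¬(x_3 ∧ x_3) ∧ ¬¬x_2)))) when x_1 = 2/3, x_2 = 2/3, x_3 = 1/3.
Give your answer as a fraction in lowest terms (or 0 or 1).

1/3

¬x_1 = ¬2/3 = 1/3
¬¬x_1 = ¬1/3 = 2/3
x_1 ∧ x_2 = 2/3 ∧ 2/3 = 2/3
x_2 ≡ (x_1 ∧ x_2) = 2/3 ≡ 2/3 = 1
¬¬x_1 ⊃ (x_2 ≡ (x_1 ∧ x_2)) = 2/3 ⊃ 1 = 1
¬x_2 = ¬2/3 = 1/3
x_3 ∧ ¬x_2 = 1/3 ∧ 1/3 = 1/3
(¬¬x_1 ⊃ (x_2 ≡ (x_1 ∧ x_2))) ≡ (x_3 ∧ ¬x_2) = 1 ≡ 1/3 = 1/3
x_3 ⊃ x_3 = 1/3 ⊃ 1/3 = 1
x_3 ≡ x_1 = 1/3 ≡ 2/3 = 2/3
(x_3 ⊃ x_3) ∧ (x_3 ≡ x_1) = 1 ∧ 2/3 = 2/3
¬((x_3 ⊃ x_3) ∧ (x_3 ≡ x_1)) = ¬2/3 = 1/3
((¬¬x_1 ⊃ (x_2 ≡ (x_1 ∧ x_2))) ≡ (x_3 ∧ ¬x_2)) ∧ ¬((x_3 ⊃ x_3) ∧ (x_3 ≡ x_1)) = 1/3 ∧ 1/3 = 1/3
x_2 ∧ x_3 = 2/3 ∧ 1/3 = 1/3
x_3 ≡ (x_2 ∧ x_3) = 1/3 ≡ 1/3 = 1
(x_3 ≡ (x_2 ∧ x_3)) ⊃ x_1 = 1 ⊃ 2/3 = 2/3
x_3 ∧ x_1 = 1/3 ∧ 2/3 = 1/3
x_2 ∧ x_2 = 2/3 ∧ 2/3 = 2/3
(x_3 ∧ x_1) ⊃ (x_2 ∧ x_2) = 1/3 ⊃ 2/3 = 1
x_2 ⊃ x_3 = 2/3 ⊃ 1/3 = 2/3
x_2 ⊃ (x_2 ⊃ x_3) = 2/3 ⊃ 2/3 = 1
¬(x_2 ⊃ (x_2 ⊃ x_3)) = ¬1 = 0
((x_3 ∧ x_1) ⊃ (x_2 ∧ x_2)) ⊃ ¬(x_2 ⊃ (x_2 ⊃ x_3)) = 1 ⊃ 0 = 0
((x_3 ≡ (x_2 ∧ x_3)) ⊃ x_1) ∧ (((x_3 ∧ x_1) ⊃ (x_2 ∧ x_2)) ⊃ ¬(x_2 ⊃ (x_2 ⊃ x_3))) = 2/3 ∧ 0 = 0
x_3 ≡ x_3 = 1/3 ≡ 1/3 = 1
¬(x_3 ≡ x_3) = ¬1 = 0
¬x_2 = ¬2/3 = 1/3
¬¬x_2 = ¬1/3 = 2/3
¬¬¬x_2 = ¬2/3 = 1/3
x_3 ∧ x_3 = 1/3 ∧ 1/3 = 1/3
¬(x_3 ∧ x_3) = ¬1/3 = 2/3
¬x_2 = ¬2/3 = 1/3
¬¬x_2 = ¬1/3 = 2/3
¬(x_3 ∧ x_3) ∧ ¬¬x_2 = 2/3 ∧ 2/3 = 2/3
¬¬¬x_2 ⊃ (¬(x_3 ∧ x_3) ∧ ¬¬x_2) = 1/3 ⊃ 2/3 = 1
¬(x_3 ≡ x_3) ≡ (¬¬¬x_2 ⊃ (¬(x_3 ∧ x_3) ∧ ¬¬x_2)) = 0 ≡ 1 = 0
(((x_3 ≡ (x_2 ∧ x_3)) ⊃ x_1) ∧ (((x_3 ∧ x_1) ⊃ (x_2 ∧ x_2)) ⊃ ¬(x_2 ⊃ (x_2 ⊃ x_3)))) ≡ (¬(x_3 ≡ x_3) ≡ (¬¬¬x_2 ⊃ (¬(x_3 ∧ x_3) ∧ ¬¬x_2))) = 0 ≡ 0 = 1
(((¬¬x_1 ⊃ (x_2 ≡ (x_1 ∧ x_2))) ≡ (x_3 ∧ ¬x_2)) ∧ ¬((x_3 ⊃ x_3) ∧ (x_3 ≡ x_1))) ≡ ((((x_3 ≡ (x_2 ∧ x_3)) ⊃ x_1) ∧ (((x_3 ∧ x_1) ⊃ (x_2 ∧ x_2)) ⊃ ¬(x_2 ⊃ (x_2 ⊃ x_3)))) ≡ (¬(x_3 ≡ x_3) ≡ (¬¬¬x_2 ⊃ (¬(x_3 ∧ x_3) ∧ ¬¬x_2)))) = 1/3 ≡ 1 = 1/3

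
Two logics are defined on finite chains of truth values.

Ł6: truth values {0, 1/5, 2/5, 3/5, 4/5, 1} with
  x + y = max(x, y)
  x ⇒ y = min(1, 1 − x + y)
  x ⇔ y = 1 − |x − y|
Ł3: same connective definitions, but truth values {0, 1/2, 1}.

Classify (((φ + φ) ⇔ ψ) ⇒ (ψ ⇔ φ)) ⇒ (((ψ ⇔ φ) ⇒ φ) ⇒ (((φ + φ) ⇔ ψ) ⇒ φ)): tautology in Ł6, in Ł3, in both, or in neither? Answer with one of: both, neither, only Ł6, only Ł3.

In Ł6: every assignment gives 1 — tautology.
In Ł3: every assignment gives 1 — tautology.

both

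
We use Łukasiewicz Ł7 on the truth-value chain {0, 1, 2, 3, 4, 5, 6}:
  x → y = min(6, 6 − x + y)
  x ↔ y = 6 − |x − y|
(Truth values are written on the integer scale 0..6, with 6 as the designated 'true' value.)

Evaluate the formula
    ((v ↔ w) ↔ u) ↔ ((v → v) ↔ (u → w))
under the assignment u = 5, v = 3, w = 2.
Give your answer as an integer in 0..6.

v ↔ w = 3 ↔ 2 = 5
(v ↔ w) ↔ u = 5 ↔ 5 = 6
v → v = 3 → 3 = 6
u → w = 5 → 2 = 3
(v → v) ↔ (u → w) = 6 ↔ 3 = 3
((v ↔ w) ↔ u) ↔ ((v → v) ↔ (u → w)) = 6 ↔ 3 = 3

3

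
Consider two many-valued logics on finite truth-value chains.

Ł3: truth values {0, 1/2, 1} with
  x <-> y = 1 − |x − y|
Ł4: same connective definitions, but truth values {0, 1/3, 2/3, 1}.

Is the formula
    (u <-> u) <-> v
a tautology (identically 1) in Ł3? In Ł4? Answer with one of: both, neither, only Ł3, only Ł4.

neither

In Ł3: at u = 0, v = 0 the value is 0 — not a tautology.
In Ł4: at u = 0, v = 0 the value is 0 — not a tautology.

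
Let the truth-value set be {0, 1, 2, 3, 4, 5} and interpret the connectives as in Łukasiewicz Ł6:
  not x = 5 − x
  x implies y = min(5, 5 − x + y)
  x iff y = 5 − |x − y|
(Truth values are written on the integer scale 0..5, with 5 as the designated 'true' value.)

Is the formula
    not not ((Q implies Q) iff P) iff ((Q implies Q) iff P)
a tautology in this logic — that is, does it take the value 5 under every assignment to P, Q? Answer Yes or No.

At P = 2, Q = 2, for instance:
Q implies Q = 2 implies 2 = 5
(Q implies Q) iff P = 5 iff 2 = 2
not ((Q implies Q) iff P) = not 2 = 3
not not ((Q implies Q) iff P) = not 3 = 2
not not ((Q implies Q) iff P) iff ((Q implies Q) iff P) = 2 iff 2 = 5
and checking the remaining 35 assignments likewise gives ≥ 5 in every case.

Yes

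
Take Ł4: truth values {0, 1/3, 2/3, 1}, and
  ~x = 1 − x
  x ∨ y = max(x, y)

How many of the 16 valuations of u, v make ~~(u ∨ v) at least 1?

u = 0, v = 0 ↦ 0  <
u = 0, v = 1/3 ↦ 1/3  <
u = 0, v = 2/3 ↦ 2/3  <
u = 0, v = 1 ↦ 1  ≥
u = 1/3, v = 0 ↦ 1/3  <
u = 1/3, v = 1/3 ↦ 1/3  <
u = 1/3, v = 2/3 ↦ 2/3  <
u = 1/3, v = 1 ↦ 1  ≥
u = 2/3, v = 0 ↦ 2/3  <
u = 2/3, v = 1/3 ↦ 2/3  <
u = 2/3, v = 2/3 ↦ 2/3  <
u = 2/3, v = 1 ↦ 1  ≥
u = 1, v = 0 ↦ 1  ≥
u = 1, v = 1/3 ↦ 1  ≥
u = 1, v = 2/3 ↦ 1  ≥
u = 1, v = 1 ↦ 1  ≥
So 7 of the 16 assignments meet the threshold.

7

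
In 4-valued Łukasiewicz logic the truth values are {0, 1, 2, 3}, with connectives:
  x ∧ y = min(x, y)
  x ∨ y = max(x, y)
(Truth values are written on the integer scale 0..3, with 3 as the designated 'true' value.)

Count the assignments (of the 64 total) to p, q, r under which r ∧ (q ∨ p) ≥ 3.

7

value 3: 7 assignments (counts)
value 2: 17 assignments
value 1: 21 assignments
value 0: 19 assignments
So 7 of the 64 assignments meet the threshold.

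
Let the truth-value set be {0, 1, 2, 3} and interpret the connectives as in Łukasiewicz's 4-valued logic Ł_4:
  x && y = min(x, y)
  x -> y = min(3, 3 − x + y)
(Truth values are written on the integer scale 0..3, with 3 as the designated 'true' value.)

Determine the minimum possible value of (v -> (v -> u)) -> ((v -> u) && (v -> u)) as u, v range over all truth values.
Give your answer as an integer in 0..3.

2

Take u = 0, v = 1:
v -> u = 1 -> 0 = 2
v -> (v -> u) = 1 -> 2 = 3
v -> u = 1 -> 0 = 2
v -> u = 1 -> 0 = 2
(v -> u) && (v -> u) = 2 && 2 = 2
(v -> (v -> u)) -> ((v -> u) && (v -> u)) = 3 -> 2 = 2
No assignment yields a value below 2, so this is the minimum.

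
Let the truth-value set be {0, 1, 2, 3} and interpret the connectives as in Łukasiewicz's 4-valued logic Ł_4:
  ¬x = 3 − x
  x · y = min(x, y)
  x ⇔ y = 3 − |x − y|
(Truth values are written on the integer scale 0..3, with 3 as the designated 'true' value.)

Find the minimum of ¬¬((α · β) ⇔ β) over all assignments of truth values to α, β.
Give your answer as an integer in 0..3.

0

Take α = 0, β = 3:
α · β = 0 · 3 = 0
(α · β) ⇔ β = 0 ⇔ 3 = 0
¬((α · β) ⇔ β) = ¬0 = 3
¬¬((α · β) ⇔ β) = ¬3 = 0
No assignment yields a value below 0, so this is the minimum.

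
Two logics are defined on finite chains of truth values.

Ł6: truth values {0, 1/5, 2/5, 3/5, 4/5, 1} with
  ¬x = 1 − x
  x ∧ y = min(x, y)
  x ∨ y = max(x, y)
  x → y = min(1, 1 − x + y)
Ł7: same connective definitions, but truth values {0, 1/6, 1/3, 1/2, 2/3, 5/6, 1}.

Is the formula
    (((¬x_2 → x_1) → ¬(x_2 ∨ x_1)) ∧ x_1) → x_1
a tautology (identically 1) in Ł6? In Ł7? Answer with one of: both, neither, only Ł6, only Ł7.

In Ł6: every assignment gives 1 — tautology.
In Ł7: every assignment gives 1 — tautology.

both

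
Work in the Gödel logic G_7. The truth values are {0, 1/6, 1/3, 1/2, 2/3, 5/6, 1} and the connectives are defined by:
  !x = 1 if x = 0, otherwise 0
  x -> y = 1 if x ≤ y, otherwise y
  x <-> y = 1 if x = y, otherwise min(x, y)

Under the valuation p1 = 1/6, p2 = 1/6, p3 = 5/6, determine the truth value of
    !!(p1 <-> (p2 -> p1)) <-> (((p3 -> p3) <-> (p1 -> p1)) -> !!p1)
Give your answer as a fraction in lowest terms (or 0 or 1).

p2 -> p1 = 1/6 -> 1/6 = 1
p1 <-> (p2 -> p1) = 1/6 <-> 1 = 1/6
!(p1 <-> (p2 -> p1)) = !1/6 = 0
!!(p1 <-> (p2 -> p1)) = !0 = 1
p3 -> p3 = 5/6 -> 5/6 = 1
p1 -> p1 = 1/6 -> 1/6 = 1
(p3 -> p3) <-> (p1 -> p1) = 1 <-> 1 = 1
!p1 = !1/6 = 0
!!p1 = !0 = 1
((p3 -> p3) <-> (p1 -> p1)) -> !!p1 = 1 -> 1 = 1
!!(p1 <-> (p2 -> p1)) <-> (((p3 -> p3) <-> (p1 -> p1)) -> !!p1) = 1 <-> 1 = 1

1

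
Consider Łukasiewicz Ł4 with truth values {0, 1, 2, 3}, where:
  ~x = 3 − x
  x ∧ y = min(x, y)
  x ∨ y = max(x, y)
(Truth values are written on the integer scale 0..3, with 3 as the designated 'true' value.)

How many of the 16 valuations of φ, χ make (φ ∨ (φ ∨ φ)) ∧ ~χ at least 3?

φ = 0, χ = 0 ↦ 0  <
φ = 0, χ = 1 ↦ 0  <
φ = 0, χ = 2 ↦ 0  <
φ = 0, χ = 3 ↦ 0  <
φ = 1, χ = 0 ↦ 1  <
φ = 1, χ = 1 ↦ 1  <
φ = 1, χ = 2 ↦ 1  <
φ = 1, χ = 3 ↦ 0  <
φ = 2, χ = 0 ↦ 2  <
φ = 2, χ = 1 ↦ 2  <
φ = 2, χ = 2 ↦ 1  <
φ = 2, χ = 3 ↦ 0  <
φ = 3, χ = 0 ↦ 3  ≥
φ = 3, χ = 1 ↦ 2  <
φ = 3, χ = 2 ↦ 1  <
φ = 3, χ = 3 ↦ 0  <
So 1 of the 16 assignments meets the threshold.

1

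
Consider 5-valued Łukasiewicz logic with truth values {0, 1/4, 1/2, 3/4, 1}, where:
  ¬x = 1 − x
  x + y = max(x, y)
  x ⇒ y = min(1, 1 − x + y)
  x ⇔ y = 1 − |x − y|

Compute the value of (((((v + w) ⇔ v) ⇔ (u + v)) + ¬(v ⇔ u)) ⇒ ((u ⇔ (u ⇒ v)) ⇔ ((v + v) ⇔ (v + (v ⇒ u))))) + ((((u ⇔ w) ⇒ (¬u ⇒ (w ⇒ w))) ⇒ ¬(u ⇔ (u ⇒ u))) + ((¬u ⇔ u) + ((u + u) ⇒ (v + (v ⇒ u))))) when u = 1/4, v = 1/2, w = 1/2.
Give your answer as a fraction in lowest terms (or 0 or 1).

1

v + w = 1/2 + 1/2 = 1/2
(v + w) ⇔ v = 1/2 ⇔ 1/2 = 1
u + v = 1/4 + 1/2 = 1/2
((v + w) ⇔ v) ⇔ (u + v) = 1 ⇔ 1/2 = 1/2
v ⇔ u = 1/2 ⇔ 1/4 = 3/4
¬(v ⇔ u) = ¬3/4 = 1/4
(((v + w) ⇔ v) ⇔ (u + v)) + ¬(v ⇔ u) = 1/2 + 1/4 = 1/2
u ⇒ v = 1/4 ⇒ 1/2 = 1
u ⇔ (u ⇒ v) = 1/4 ⇔ 1 = 1/4
v + v = 1/2 + 1/2 = 1/2
v ⇒ u = 1/2 ⇒ 1/4 = 3/4
v + (v ⇒ u) = 1/2 + 3/4 = 3/4
(v + v) ⇔ (v + (v ⇒ u)) = 1/2 ⇔ 3/4 = 3/4
(u ⇔ (u ⇒ v)) ⇔ ((v + v) ⇔ (v + (v ⇒ u))) = 1/4 ⇔ 3/4 = 1/2
((((v + w) ⇔ v) ⇔ (u + v)) + ¬(v ⇔ u)) ⇒ ((u ⇔ (u ⇒ v)) ⇔ ((v + v) ⇔ (v + (v ⇒ u)))) = 1/2 ⇒ 1/2 = 1
u ⇔ w = 1/4 ⇔ 1/2 = 3/4
¬u = ¬1/4 = 3/4
w ⇒ w = 1/2 ⇒ 1/2 = 1
¬u ⇒ (w ⇒ w) = 3/4 ⇒ 1 = 1
(u ⇔ w) ⇒ (¬u ⇒ (w ⇒ w)) = 3/4 ⇒ 1 = 1
u ⇒ u = 1/4 ⇒ 1/4 = 1
u ⇔ (u ⇒ u) = 1/4 ⇔ 1 = 1/4
¬(u ⇔ (u ⇒ u)) = ¬1/4 = 3/4
((u ⇔ w) ⇒ (¬u ⇒ (w ⇒ w))) ⇒ ¬(u ⇔ (u ⇒ u)) = 1 ⇒ 3/4 = 3/4
¬u = ¬1/4 = 3/4
¬u ⇔ u = 3/4 ⇔ 1/4 = 1/2
u + u = 1/4 + 1/4 = 1/4
v ⇒ u = 1/2 ⇒ 1/4 = 3/4
v + (v ⇒ u) = 1/2 + 3/4 = 3/4
(u + u) ⇒ (v + (v ⇒ u)) = 1/4 ⇒ 3/4 = 1
(¬u ⇔ u) + ((u + u) ⇒ (v + (v ⇒ u))) = 1/2 + 1 = 1
(((u ⇔ w) ⇒ (¬u ⇒ (w ⇒ w))) ⇒ ¬(u ⇔ (u ⇒ u))) + ((¬u ⇔ u) + ((u + u) ⇒ (v + (v ⇒ u)))) = 3/4 + 1 = 1
(((((v + w) ⇔ v) ⇔ (u + v)) + ¬(v ⇔ u)) ⇒ ((u ⇔ (u ⇒ v)) ⇔ ((v + v) ⇔ (v + (v ⇒ u))))) + ((((u ⇔ w) ⇒ (¬u ⇒ (w ⇒ w))) ⇒ ¬(u ⇔ (u ⇒ u))) + ((¬u ⇔ u) + ((u + u) ⇒ (v + (v ⇒ u))))) = 1 + 1 = 1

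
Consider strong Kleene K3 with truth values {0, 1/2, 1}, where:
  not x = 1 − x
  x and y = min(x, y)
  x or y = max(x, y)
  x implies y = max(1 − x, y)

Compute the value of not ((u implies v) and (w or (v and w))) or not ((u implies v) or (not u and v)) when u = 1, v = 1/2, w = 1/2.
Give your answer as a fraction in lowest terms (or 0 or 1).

1/2

u implies v = 1 implies 1/2 = 1/2
v and w = 1/2 and 1/2 = 1/2
w or (v and w) = 1/2 or 1/2 = 1/2
(u implies v) and (w or (v and w)) = 1/2 and 1/2 = 1/2
not ((u implies v) and (w or (v and w))) = not 1/2 = 1/2
u implies v = 1 implies 1/2 = 1/2
not u = not 1 = 0
not u and v = 0 and 1/2 = 0
(u implies v) or (not u and v) = 1/2 or 0 = 1/2
not ((u implies v) or (not u and v)) = not 1/2 = 1/2
not ((u implies v) and (w or (v and w))) or not ((u implies v) or (not u and v)) = 1/2 or 1/2 = 1/2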